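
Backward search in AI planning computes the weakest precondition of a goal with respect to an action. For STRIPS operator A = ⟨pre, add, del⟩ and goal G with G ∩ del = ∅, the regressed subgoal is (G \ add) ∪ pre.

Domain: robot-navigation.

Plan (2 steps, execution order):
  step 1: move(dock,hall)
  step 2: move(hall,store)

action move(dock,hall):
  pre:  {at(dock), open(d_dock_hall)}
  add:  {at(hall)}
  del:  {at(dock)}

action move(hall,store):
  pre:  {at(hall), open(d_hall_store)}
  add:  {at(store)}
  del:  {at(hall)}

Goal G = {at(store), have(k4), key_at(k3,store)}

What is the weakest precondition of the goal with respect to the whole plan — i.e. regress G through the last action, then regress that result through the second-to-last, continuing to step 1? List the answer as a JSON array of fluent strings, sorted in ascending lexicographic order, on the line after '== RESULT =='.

Work backward from the goal:
  through step 2 (move(hall,store)): drop {at(store)}, keep {have(k4), key_at(k3,store)}, require {at(hall), open(d_hall_store)}
    → {at(hall), have(k4), key_at(k3,store), open(d_hall_store)}
  through step 1 (move(dock,hall)): drop {at(hall)}, keep {have(k4), key_at(k3,store), open(d_hall_store)}, require {at(dock), open(d_dock_hall)}
    → {at(dock), have(k4), key_at(k3,store), open(d_dock_hall), open(d_hall_store)}

== RESULT ==
["at(dock)", "have(k4)", "key_at(k3,store)", "open(d_dock_hall)", "open(d_hall_store)"]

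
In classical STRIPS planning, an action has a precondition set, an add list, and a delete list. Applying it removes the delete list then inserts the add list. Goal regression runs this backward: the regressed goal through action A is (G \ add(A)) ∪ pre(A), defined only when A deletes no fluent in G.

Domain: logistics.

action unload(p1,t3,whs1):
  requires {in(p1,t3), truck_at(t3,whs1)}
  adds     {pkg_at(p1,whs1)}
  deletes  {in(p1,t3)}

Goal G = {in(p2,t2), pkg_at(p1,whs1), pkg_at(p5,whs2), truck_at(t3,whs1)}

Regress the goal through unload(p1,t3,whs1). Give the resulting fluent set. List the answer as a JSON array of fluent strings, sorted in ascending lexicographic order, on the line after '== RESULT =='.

Compute (G \ add) ∪ pre:
  G ∩ del = {}  (empty — regression defined)
  G \ add = {in(p2,t2), pkg_at(p1,whs1), pkg_at(p5,whs2), truck_at(t3,whs1)} \ {pkg_at(p1,whs1)} = {in(p2,t2), pkg_at(p5,whs2), truck_at(t3,whs1)}
  ∪ pre   = {in(p2,t2), pkg_at(p5,whs2), truck_at(t3,whs1)} ∪ {in(p1,t3), truck_at(t3,whs1)}
          = {in(p1,t3), in(p2,t2), pkg_at(p5,whs2), truck_at(t3,whs1)}

== RESULT ==
["in(p1,t3)", "in(p2,t2)", "pkg_at(p5,whs2)", "truck_at(t3,whs1)"]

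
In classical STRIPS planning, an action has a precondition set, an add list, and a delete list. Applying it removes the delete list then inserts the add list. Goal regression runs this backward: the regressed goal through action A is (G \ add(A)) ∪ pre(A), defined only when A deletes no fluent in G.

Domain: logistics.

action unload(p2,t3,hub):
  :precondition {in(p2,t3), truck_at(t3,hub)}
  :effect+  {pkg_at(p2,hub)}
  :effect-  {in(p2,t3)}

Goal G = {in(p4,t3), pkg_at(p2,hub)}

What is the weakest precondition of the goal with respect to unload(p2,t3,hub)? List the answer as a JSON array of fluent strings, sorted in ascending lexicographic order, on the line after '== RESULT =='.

Regress:
  G ∩ del = {}  (empty — regression defined)
  G \ add = {in(p4,t3), pkg_at(p2,hub)} \ {pkg_at(p2,hub)} = {in(p4,t3)}
  ∪ pre   = {in(p4,t3)} ∪ {in(p2,t3), truck_at(t3,hub)}
          = {in(p2,t3), in(p4,t3), truck_at(t3,hub)}

== RESULT ==
["in(p2,t3)", "in(p4,t3)", "truck_at(t3,hub)"]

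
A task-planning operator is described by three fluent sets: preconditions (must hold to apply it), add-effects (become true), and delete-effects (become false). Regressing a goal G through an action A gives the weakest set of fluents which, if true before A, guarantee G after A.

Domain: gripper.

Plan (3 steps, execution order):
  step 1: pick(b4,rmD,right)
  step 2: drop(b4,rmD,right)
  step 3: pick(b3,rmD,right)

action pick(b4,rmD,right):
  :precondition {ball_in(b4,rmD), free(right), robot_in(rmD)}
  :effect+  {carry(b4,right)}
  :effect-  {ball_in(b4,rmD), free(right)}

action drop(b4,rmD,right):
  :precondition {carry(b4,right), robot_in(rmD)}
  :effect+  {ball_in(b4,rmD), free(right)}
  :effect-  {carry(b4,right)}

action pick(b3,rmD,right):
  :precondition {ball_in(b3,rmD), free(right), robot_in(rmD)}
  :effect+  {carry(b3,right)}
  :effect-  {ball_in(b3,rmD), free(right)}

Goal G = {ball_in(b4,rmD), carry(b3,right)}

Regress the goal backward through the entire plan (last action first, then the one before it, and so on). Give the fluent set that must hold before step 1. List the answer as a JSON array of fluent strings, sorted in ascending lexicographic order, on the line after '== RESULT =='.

Regress step by step:
  through step 3 (pick(b3,rmD,right)): drop {carry(b3,right)}, keep {ball_in(b4,rmD)}, require {ball_in(b3,rmD), free(right), robot_in(rmD)}
    → {ball_in(b3,rmD), ball_in(b4,rmD), free(right), robot_in(rmD)}
  through step 2 (drop(b4,rmD,right)): drop {ball_in(b4,rmD), free(right)}, keep {ball_in(b3,rmD), robot_in(rmD)}, require {carry(b4,right), robot_in(rmD)}
    → {ball_in(b3,rmD), carry(b4,right), robot_in(rmD)}
  through step 1 (pick(b4,rmD,right)): drop {carry(b4,right)}, keep {ball_in(b3,rmD), robot_in(rmD)}, require {ball_in(b4,rmD), free(right), robot_in(rmD)}
    → {ball_in(b3,rmD), ball_in(b4,rmD), free(right), robot_in(rmD)}

== RESULT ==
["ball_in(b3,rmD)", "ball_in(b4,rmD)", "free(right)", "robot_in(rmD)"]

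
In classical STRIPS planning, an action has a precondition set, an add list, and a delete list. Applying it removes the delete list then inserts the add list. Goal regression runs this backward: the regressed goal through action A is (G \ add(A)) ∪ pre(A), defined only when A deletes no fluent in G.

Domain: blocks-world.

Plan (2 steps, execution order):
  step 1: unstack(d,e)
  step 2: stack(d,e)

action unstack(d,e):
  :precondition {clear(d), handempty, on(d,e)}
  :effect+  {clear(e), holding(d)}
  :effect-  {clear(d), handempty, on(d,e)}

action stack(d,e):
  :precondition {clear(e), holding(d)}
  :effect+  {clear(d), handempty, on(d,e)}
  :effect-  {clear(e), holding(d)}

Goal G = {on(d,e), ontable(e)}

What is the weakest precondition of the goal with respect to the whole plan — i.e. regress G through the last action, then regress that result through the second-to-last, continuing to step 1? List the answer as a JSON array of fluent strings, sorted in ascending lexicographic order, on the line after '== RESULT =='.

Regress step by step:
  through step 2 (stack(d,e)): drop {on(d,e)}, keep {ontable(e)}, require {clear(e), holding(d)}
    → {clear(e), holding(d), ontable(e)}
  through step 1 (unstack(d,e)): drop {clear(e), holding(d)}, keep {ontable(e)}, require {clear(d), handempty, on(d,e)}
    → {clear(d), handempty, on(d,e), ontable(e)}

== RESULT ==
["clear(d)", "handempty", "on(d,e)", "ontable(e)"]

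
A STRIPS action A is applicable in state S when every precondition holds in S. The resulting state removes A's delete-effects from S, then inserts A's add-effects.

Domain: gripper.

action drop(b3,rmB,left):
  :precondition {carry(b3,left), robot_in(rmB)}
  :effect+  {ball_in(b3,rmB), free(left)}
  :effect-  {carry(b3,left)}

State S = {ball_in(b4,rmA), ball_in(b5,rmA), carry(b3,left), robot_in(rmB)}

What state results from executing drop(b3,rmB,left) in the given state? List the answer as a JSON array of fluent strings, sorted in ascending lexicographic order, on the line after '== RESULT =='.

Compute (S \ del) ∪ add:
  pre ⊆ S: {carry(b3,left), robot_in(rmB)} ⊆ S  — applicable
  S \ del = {ball_in(b4,rmA), ball_in(b5,rmA), robot_in(rmB)}
  ∪ add   = {ball_in(b3,rmB), ball_in(b4,rmA), ball_in(b5,rmA), free(left), robot_in(rmB)}

== RESULT ==
["ball_in(b3,rmB)", "ball_in(b4,rmA)", "ball_in(b5,rmA)", "free(left)", "robot_in(rmB)"]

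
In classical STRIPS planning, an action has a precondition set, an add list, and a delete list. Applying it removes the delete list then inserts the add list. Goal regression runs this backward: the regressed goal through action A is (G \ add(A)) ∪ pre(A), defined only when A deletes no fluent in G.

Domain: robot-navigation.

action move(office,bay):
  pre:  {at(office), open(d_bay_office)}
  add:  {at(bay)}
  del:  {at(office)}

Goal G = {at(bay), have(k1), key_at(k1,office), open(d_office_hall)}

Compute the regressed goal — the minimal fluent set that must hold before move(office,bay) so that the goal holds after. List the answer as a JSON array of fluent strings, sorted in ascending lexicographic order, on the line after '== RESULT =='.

Compute (G \ add) ∪ pre:
  G ∩ del = {}  (empty — regression defined)
  G \ add = {at(bay), have(k1), key_at(k1,office), open(d_office_hall)} \ {at(bay)} = {have(k1), key_at(k1,office), open(d_office_hall)}
  ∪ pre   = {have(k1), key_at(k1,office), open(d_office_hall)} ∪ {at(office), open(d_bay_office)}
          = {at(office), have(k1), key_at(k1,office), open(d_bay_office), open(d_office_hall)}

== RESULT ==
["at(office)", "have(k1)", "key_at(k1,office)", "open(d_bay_office)", "open(d_office_hall)"]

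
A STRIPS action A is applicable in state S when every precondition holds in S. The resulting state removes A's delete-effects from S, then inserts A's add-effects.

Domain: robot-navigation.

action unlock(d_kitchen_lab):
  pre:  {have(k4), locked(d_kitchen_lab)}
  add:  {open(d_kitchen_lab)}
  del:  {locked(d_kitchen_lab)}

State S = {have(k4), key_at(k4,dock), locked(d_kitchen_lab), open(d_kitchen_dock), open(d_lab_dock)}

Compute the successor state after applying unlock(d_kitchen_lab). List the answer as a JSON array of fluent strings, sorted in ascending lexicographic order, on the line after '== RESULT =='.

Progress:
  pre ⊆ S: {have(k4), locked(d_kitchen_lab)} ⊆ S  — applicable
  S \ del = {have(k4), key_at(k4,dock), open(d_kitchen_dock), open(d_lab_dock)}
  ∪ add   = {have(k4), key_at(k4,dock), open(d_kitchen_dock), open(d_kitchen_lab), open(d_lab_dock)}

== RESULT ==
["have(k4)", "key_at(k4,dock)", "open(d_kitchen_dock)", "open(d_kitchen_lab)", "open(d_lab_dock)"]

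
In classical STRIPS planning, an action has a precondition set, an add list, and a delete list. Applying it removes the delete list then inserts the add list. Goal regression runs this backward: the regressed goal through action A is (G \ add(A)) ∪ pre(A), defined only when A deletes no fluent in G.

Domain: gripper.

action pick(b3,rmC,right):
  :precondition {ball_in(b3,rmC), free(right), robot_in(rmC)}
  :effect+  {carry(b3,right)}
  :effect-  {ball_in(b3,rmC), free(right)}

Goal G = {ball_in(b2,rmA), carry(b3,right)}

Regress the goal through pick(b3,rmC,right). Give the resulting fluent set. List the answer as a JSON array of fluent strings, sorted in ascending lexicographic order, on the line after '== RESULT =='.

Compute (G \ add) ∪ pre:
  G ∩ del = {}  (empty — regression defined)
  G \ add = {ball_in(b2,rmA), carry(b3,right)} \ {carry(b3,right)} = {ball_in(b2,rmA)}
  ∪ pre   = {ball_in(b2,rmA)} ∪ {ball_in(b3,rmC), free(right), robot_in(rmC)}
          = {ball_in(b2,rmA), ball_in(b3,rmC), free(right), robot_in(rmC)}

== RESULT ==
["ball_in(b2,rmA)", "ball_in(b3,rmC)", "free(right)", "robot_in(rmC)"]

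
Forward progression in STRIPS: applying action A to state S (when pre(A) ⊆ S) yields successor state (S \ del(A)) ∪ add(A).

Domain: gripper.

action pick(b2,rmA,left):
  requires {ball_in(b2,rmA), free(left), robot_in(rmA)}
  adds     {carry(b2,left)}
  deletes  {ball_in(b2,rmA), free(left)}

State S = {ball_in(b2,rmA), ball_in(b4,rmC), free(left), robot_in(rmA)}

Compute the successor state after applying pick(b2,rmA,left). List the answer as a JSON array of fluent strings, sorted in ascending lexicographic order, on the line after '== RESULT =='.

Compute (S \ del) ∪ add:
  pre ⊆ S: {ball_in(b2,rmA), free(left), robot_in(rmA)} ⊆ S  — applicable
  S \ del = {ball_in(b4,rmC), robot_in(rmA)}
  ∪ add   = {ball_in(b4,rmC), carry(b2,left), robot_in(rmA)}

== RESULT ==
["ball_in(b4,rmC)", "carry(b2,left)", "robot_in(rmA)"]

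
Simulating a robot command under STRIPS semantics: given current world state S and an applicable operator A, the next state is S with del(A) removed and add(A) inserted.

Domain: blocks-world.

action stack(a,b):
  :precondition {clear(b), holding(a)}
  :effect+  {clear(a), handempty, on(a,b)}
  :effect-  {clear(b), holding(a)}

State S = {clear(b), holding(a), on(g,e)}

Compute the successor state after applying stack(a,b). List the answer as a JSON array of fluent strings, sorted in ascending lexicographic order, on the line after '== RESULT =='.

Progress:
  pre ⊆ S: {clear(b), holding(a)} ⊆ S  — applicable
  S \ del = {on(g,e)}
  ∪ add   = {clear(a), handempty, on(a,b), on(g,e)}

== RESULT ==
["clear(a)", "handempty", "on(a,b)", "on(g,e)"]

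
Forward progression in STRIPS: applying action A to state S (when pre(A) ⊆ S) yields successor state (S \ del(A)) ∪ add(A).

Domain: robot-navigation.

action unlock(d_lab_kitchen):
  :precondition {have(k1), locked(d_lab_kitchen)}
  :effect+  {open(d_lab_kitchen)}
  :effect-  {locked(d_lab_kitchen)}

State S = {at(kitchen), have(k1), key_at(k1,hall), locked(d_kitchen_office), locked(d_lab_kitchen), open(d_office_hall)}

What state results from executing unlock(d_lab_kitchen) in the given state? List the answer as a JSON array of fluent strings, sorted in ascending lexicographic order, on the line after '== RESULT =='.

Compute (S \ del) ∪ add:
  pre ⊆ S: {have(k1), locked(d_lab_kitchen)} ⊆ S  — applicable
  S \ del = {at(kitchen), have(k1), key_at(k1,hall), locked(d_kitchen_office), open(d_office_hall)}
  ∪ add   = {at(kitchen), have(k1), key_at(k1,hall), locked(d_kitchen_office), open(d_lab_kitchen), open(d_office_hall)}

== RESULT ==
["at(kitchen)", "have(k1)", "key_at(k1,hall)", "locked(d_kitchen_office)", "open(d_lab_kitchen)", "open(d_office_hall)"]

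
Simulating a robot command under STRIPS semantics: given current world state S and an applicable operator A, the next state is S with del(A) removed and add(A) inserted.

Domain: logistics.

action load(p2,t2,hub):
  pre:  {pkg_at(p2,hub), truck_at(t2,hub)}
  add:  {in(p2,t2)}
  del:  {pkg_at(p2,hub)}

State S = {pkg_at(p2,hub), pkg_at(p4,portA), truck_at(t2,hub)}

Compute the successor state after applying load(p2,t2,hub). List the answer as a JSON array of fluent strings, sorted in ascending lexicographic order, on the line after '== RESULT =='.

Compute (S \ del) ∪ add:
  pre ⊆ S: {pkg_at(p2,hub), truck_at(t2,hub)} ⊆ S  — applicable
  S \ del = {pkg_at(p4,portA), truck_at(t2,hub)}
  ∪ add   = {in(p2,t2), pkg_at(p4,portA), truck_at(t2,hub)}

== RESULT ==
["in(p2,t2)", "pkg_at(p4,portA)", "truck_at(t2,hub)"]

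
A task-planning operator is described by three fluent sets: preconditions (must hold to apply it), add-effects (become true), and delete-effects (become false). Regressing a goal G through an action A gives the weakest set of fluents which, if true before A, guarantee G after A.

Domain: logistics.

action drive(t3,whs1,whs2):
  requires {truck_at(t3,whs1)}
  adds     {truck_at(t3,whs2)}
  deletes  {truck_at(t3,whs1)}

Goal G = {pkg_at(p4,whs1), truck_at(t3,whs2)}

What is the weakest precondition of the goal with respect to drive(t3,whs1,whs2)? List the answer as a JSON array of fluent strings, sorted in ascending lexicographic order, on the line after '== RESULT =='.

Regress:
  G ∩ del = {}  (empty — regression defined)
  G \ add = {pkg_at(p4,whs1), truck_at(t3,whs2)} \ {truck_at(t3,whs2)} = {pkg_at(p4,whs1)}
  ∪ pre   = {pkg_at(p4,whs1)} ∪ {truck_at(t3,whs1)}
          = {pkg_at(p4,whs1), truck_at(t3,whs1)}

== RESULT ==
["pkg_at(p4,whs1)", "truck_at(t3,whs1)"]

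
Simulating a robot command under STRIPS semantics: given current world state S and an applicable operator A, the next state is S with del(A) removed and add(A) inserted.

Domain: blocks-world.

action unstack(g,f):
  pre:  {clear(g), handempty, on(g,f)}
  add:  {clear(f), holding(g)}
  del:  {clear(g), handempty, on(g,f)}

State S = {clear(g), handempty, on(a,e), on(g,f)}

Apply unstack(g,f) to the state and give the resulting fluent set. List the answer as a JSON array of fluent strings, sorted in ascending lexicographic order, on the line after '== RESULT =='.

Compute (S \ del) ∪ add:
  pre ⊆ S: {clear(g), handempty, on(g,f)} ⊆ S  — applicable
  S \ del = {on(a,e)}
  ∪ add   = {clear(f), holding(g), on(a,e)}

== RESULT ==
["clear(f)", "holding(g)", "on(a,e)"]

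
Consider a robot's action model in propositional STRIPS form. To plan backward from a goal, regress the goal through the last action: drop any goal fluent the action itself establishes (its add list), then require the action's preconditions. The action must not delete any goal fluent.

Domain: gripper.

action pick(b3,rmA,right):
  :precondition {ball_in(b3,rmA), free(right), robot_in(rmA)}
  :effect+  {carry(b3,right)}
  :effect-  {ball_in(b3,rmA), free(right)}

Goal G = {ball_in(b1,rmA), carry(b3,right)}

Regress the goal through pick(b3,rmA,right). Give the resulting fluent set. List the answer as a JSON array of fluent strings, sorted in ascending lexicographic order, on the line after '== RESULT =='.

Regress:
  G ∩ del = {}  (empty — regression defined)
  G \ add = {ball_in(b1,rmA), carry(b3,right)} \ {carry(b3,right)} = {ball_in(b1,rmA)}
  ∪ pre   = {ball_in(b1,rmA)} ∪ {ball_in(b3,rmA), free(right), robot_in(rmA)}
          = {ball_in(b1,rmA), ball_in(b3,rmA), free(right), robot_in(rmA)}

== RESULT ==
["ball_in(b1,rmA)", "ball_in(b3,rmA)", "free(right)", "robot_in(rmA)"]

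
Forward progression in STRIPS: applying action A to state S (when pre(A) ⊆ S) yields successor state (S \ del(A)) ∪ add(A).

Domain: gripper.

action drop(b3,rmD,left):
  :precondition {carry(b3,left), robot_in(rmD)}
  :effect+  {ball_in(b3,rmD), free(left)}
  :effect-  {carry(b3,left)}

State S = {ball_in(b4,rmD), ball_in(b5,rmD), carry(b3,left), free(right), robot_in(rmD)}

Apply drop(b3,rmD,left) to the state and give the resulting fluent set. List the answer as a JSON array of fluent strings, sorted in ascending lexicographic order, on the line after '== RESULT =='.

Compute (S \ del) ∪ add:
  pre ⊆ S: {carry(b3,left), robot_in(rmD)} ⊆ S  — applicable
  S \ del = {ball_in(b4,rmD), ball_in(b5,rmD), free(right), robot_in(rmD)}
  ∪ add   = {ball_in(b3,rmD), ball_in(b4,rmD), ball_in(b5,rmD), free(left), free(right), robot_in(rmD)}

== RESULT ==
["ball_in(b3,rmD)", "ball_in(b4,rmD)", "ball_in(b5,rmD)", "free(left)", "free(right)", "robot_in(rmD)"]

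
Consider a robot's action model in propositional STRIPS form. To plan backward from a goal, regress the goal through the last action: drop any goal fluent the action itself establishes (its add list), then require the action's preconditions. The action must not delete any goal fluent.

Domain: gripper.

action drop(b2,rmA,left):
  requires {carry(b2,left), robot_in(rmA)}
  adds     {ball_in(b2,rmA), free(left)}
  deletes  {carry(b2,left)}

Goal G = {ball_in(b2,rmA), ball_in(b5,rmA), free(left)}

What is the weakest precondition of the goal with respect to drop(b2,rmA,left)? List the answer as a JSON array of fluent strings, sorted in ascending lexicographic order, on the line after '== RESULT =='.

Regress:
  G ∩ del = {}  (empty — regression defined)
  G \ add = {ball_in(b2,rmA), ball_in(b5,rmA), free(left)} \ {ball_in(b2,rmA), free(left)} = {ball_in(b5,rmA)}
  ∪ pre   = {ball_in(b5,rmA)} ∪ {carry(b2,left), robot_in(rmA)}
          = {ball_in(b5,rmA), carry(b2,left), robot_in(rmA)}

== RESULT ==
["ball_in(b5,rmA)", "carry(b2,left)", "robot_in(rmA)"]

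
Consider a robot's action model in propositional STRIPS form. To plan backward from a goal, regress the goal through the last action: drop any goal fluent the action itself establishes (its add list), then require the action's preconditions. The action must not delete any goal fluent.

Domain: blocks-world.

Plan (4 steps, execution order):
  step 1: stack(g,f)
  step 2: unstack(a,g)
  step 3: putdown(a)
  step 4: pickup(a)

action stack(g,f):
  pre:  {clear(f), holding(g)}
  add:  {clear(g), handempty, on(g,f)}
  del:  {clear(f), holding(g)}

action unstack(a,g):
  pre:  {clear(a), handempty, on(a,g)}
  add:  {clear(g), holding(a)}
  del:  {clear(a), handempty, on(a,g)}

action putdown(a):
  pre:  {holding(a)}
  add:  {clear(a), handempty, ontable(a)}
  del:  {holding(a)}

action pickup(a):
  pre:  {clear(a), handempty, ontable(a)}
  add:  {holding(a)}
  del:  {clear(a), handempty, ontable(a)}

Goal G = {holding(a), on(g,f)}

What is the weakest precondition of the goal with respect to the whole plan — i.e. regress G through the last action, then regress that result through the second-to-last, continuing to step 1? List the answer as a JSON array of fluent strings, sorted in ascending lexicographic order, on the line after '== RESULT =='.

Work backward from the goal:
  through step 4 (pickup(a)): drop {holding(a)}, keep {on(g,f)}, require {clear(a), handempty, ontable(a)}
    → {clear(a), handempty, on(g,f), ontable(a)}
  through step 3 (putdown(a)): drop {clear(a), handempty, ontable(a)}, keep {on(g,f)}, require {holding(a)}
    → {holding(a), on(g,f)}
  through step 2 (unstack(a,g)): drop {holding(a)}, keep {on(g,f)}, require {clear(a), handempty, on(a,g)}
    → {clear(a), handempty, on(a,g), on(g,f)}
  through step 1 (stack(g,f)): drop {handempty, on(g,f)}, keep {clear(a), on(a,g)}, require {clear(f), holding(g)}
    → {clear(a), clear(f), holding(g), on(a,g)}

== RESULT ==
["clear(a)", "clear(f)", "holding(g)", "on(a,g)"]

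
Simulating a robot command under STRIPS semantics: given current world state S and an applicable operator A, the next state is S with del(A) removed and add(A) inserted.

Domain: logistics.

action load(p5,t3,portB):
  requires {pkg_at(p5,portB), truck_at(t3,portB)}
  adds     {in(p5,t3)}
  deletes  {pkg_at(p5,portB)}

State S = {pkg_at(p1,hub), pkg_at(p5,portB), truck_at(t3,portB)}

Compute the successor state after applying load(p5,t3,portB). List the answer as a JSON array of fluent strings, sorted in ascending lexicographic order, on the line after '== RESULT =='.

Progress:
  pre ⊆ S: {pkg_at(p5,portB), truck_at(t3,portB)} ⊆ S  — applicable
  S \ del = {pkg_at(p1,hub), truck_at(t3,portB)}
  ∪ add   = {in(p5,t3), pkg_at(p1,hub), truck_at(t3,portB)}

== RESULT ==
["in(p5,t3)", "pkg_at(p1,hub)", "truck_at(t3,portB)"]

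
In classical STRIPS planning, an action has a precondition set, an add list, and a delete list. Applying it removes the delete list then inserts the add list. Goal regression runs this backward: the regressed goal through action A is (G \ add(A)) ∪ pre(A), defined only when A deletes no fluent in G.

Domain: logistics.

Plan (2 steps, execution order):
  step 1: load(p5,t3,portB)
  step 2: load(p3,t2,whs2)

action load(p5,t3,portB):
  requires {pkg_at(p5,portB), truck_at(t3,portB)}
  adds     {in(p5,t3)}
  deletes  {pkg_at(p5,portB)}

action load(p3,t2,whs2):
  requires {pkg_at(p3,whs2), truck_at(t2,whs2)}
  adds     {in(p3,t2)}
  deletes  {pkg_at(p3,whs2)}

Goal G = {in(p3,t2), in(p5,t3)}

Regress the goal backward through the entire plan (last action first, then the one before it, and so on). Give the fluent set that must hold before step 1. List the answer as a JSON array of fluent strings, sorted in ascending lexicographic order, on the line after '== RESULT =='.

Regress step by step:
  through step 2 (load(p3,t2,whs2)): drop {in(p3,t2)}, keep {in(p5,t3)}, require {pkg_at(p3,whs2), truck_at(t2,whs2)}
    → {in(p5,t3), pkg_at(p3,whs2), truck_at(t2,whs2)}
  through step 1 (load(p5,t3,portB)): drop {in(p5,t3)}, keep {pkg_at(p3,whs2), truck_at(t2,whs2)}, require {pkg_at(p5,portB), truck_at(t3,portB)}
    → {pkg_at(p3,whs2), pkg_at(p5,portB), truck_at(t2,whs2), truck_at(t3,portB)}

== RESULT ==
["pkg_at(p3,whs2)", "pkg_at(p5,portB)", "truck_at(t2,whs2)", "truck_at(t3,portB)"]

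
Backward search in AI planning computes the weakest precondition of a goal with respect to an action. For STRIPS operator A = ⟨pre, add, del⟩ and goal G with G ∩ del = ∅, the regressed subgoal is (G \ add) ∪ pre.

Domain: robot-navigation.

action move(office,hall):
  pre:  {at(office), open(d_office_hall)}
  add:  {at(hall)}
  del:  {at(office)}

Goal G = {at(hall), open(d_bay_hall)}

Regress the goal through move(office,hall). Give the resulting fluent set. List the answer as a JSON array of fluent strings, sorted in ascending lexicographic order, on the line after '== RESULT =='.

Compute (G \ add) ∪ pre:
  G ∩ del = {}  (empty — regression defined)
  G \ add = {at(hall), open(d_bay_hall)} \ {at(hall)} = {open(d_bay_hall)}
  ∪ pre   = {open(d_bay_hall)} ∪ {at(office), open(d_office_hall)}
          = {at(office), open(d_bay_hall), open(d_office_hall)}

== RESULT ==
["at(office)", "open(d_bay_hall)", "open(d_office_hall)"]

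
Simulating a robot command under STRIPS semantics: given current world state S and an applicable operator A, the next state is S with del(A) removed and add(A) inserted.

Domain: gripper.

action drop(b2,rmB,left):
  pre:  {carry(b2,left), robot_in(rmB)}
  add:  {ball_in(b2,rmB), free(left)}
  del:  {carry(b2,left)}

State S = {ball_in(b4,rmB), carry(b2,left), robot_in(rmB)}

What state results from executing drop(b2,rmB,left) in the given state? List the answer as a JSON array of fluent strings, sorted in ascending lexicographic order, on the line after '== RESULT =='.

Progress:
  pre ⊆ S: {carry(b2,left), robot_in(rmB)} ⊆ S  — applicable
  S \ del = {ball_in(b4,rmB), robot_in(rmB)}
  ∪ add   = {ball_in(b2,rmB), ball_in(b4,rmB), free(left), robot_in(rmB)}

== RESULT ==
["ball_in(b2,rmB)", "ball_in(b4,rmB)", "free(left)", "robot_in(rmB)"]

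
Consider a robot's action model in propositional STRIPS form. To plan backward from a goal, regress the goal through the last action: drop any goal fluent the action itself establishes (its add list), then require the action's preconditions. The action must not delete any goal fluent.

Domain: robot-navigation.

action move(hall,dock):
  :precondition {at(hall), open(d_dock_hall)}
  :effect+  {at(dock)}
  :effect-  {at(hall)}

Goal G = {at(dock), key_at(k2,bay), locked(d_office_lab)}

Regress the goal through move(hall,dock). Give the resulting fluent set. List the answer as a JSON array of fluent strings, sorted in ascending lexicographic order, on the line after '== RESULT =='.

Compute (G \ add) ∪ pre:
  G ∩ del = {}  (empty — regression defined)
  G \ add = {at(dock), key_at(k2,bay), locked(d_office_lab)} \ {at(dock)} = {key_at(k2,bay), locked(d_office_lab)}
  ∪ pre   = {key_at(k2,bay), locked(d_office_lab)} ∪ {at(hall), open(d_dock_hall)}
          = {at(hall), key_at(k2,bay), locked(d_office_lab), open(d_dock_hall)}

== RESULT ==
["at(hall)", "key_at(k2,bay)", "locked(d_office_lab)", "open(d_dock_hall)"]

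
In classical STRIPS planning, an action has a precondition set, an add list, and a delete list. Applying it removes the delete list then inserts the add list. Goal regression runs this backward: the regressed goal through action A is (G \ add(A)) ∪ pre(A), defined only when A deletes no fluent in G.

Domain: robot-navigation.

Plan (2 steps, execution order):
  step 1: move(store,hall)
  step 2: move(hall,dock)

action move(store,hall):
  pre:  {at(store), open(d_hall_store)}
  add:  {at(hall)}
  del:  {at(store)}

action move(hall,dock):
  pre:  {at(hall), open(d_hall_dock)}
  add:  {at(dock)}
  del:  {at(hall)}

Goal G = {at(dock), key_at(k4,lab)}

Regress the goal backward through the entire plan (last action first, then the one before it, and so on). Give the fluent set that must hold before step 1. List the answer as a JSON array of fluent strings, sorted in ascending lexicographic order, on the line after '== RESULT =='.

Work backward from the goal:
  through step 2 (move(hall,dock)): drop {at(dock)}, keep {key_at(k4,lab)}, require {at(hall), open(d_hall_dock)}
    → {at(hall), key_at(k4,lab), open(d_hall_dock)}
  through step 1 (move(store,hall)): drop {at(hall)}, keep {key_at(k4,lab), open(d_hall_dock)}, require {at(store), open(d_hall_store)}
    → {at(store), key_at(k4,lab), open(d_hall_dock), open(d_hall_store)}

== RESULT ==
["at(store)", "key_at(k4,lab)", "open(d_hall_dock)", "open(d_hall_store)"]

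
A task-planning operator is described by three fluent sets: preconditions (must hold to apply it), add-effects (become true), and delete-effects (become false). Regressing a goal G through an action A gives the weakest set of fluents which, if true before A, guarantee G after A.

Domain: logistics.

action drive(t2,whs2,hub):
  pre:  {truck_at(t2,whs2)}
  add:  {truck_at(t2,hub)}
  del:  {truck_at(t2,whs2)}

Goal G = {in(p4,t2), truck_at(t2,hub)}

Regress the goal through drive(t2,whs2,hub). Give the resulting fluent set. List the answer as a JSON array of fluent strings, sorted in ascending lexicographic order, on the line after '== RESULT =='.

Compute (G \ add) ∪ pre:
  G ∩ del = {}  (empty — regression defined)
  G \ add = {in(p4,t2), truck_at(t2,hub)} \ {truck_at(t2,hub)} = {in(p4,t2)}
  ∪ pre   = {in(p4,t2)} ∪ {truck_at(t2,whs2)}
          = {in(p4,t2), truck_at(t2,whs2)}

== RESULT ==
["in(p4,t2)", "truck_at(t2,whs2)"]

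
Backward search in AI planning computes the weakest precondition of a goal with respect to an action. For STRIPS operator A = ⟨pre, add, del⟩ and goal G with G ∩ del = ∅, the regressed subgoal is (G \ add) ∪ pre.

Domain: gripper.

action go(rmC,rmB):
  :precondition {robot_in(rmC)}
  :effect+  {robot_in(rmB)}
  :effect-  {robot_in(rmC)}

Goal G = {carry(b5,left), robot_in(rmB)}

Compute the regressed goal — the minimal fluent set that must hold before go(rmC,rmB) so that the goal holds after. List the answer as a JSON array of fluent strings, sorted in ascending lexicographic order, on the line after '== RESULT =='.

Regress:
  G ∩ del = {}  (empty — regression defined)
  G \ add = {carry(b5,left), robot_in(rmB)} \ {robot_in(rmB)} = {carry(b5,left)}
  ∪ pre   = {carry(b5,left)} ∪ {robot_in(rmC)}
          = {carry(b5,left), robot_in(rmC)}

== RESULT ==
["carry(b5,left)", "robot_in(rmC)"]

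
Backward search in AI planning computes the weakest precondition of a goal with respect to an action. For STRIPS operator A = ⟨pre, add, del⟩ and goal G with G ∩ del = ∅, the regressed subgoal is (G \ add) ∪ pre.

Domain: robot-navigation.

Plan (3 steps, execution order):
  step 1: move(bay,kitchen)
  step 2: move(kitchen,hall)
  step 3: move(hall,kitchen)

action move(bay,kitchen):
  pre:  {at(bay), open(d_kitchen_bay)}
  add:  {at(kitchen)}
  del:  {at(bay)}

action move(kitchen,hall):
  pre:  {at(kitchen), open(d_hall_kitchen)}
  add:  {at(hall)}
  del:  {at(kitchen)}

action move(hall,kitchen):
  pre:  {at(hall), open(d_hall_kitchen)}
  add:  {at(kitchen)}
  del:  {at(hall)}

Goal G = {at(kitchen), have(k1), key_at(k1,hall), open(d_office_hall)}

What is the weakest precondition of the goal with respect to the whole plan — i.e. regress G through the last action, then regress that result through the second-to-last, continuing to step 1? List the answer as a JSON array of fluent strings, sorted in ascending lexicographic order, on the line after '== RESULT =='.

Regress step by step:
  through step 3 (move(hall,kitchen)): drop {at(kitchen)}, keep {have(k1), key_at(k1,hall), open(d_office_hall)}, require {at(hall), open(d_hall_kitchen)}
    → {at(hall), have(k1), key_at(k1,hall), open(d_hall_kitchen), open(d_office_hall)}
  through step 2 (move(kitchen,hall)): drop {at(hall)}, keep {have(k1), key_at(k1,hall), open(d_hall_kitchen), open(d_office_hall)}, require {at(kitchen), open(d_hall_kitchen)}
    → {at(kitchen), have(k1), key_at(k1,hall), open(d_hall_kitchen), open(d_office_hall)}
  through step 1 (move(bay,kitchen)): drop {at(kitchen)}, keep {have(k1), key_at(k1,hall), open(d_hall_kitchen), open(d_office_hall)}, require {at(bay), open(d_kitchen_bay)}
    → {at(bay), have(k1), key_at(k1,hall), open(d_hall_kitchen), open(d_kitchen_bay), open(d_office_hall)}

== RESULT ==
["at(bay)", "have(k1)", "key_at(k1,hall)", "open(d_hall_kitchen)", "open(d_kitchen_bay)", "open(d_office_hall)"]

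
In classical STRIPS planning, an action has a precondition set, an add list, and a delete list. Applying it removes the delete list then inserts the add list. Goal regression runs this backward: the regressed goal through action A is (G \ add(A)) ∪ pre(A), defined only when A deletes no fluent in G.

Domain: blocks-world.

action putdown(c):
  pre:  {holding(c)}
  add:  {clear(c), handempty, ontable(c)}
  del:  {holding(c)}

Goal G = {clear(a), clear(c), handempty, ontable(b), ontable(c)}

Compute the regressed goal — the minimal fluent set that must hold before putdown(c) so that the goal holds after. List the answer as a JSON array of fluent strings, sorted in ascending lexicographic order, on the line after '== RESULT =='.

Regress:
  G ∩ del = {}  (empty — regression defined)
  G \ add = {clear(a), clear(c), handempty, ontable(b), ontable(c)} \ {clear(c), handempty, ontable(c)} = {clear(a), ontable(b)}
  ∪ pre   = {clear(a), ontable(b)} ∪ {holding(c)}
          = {clear(a), holding(c), ontable(b)}

== RESULT ==
["clear(a)", "holding(c)", "ontable(b)"]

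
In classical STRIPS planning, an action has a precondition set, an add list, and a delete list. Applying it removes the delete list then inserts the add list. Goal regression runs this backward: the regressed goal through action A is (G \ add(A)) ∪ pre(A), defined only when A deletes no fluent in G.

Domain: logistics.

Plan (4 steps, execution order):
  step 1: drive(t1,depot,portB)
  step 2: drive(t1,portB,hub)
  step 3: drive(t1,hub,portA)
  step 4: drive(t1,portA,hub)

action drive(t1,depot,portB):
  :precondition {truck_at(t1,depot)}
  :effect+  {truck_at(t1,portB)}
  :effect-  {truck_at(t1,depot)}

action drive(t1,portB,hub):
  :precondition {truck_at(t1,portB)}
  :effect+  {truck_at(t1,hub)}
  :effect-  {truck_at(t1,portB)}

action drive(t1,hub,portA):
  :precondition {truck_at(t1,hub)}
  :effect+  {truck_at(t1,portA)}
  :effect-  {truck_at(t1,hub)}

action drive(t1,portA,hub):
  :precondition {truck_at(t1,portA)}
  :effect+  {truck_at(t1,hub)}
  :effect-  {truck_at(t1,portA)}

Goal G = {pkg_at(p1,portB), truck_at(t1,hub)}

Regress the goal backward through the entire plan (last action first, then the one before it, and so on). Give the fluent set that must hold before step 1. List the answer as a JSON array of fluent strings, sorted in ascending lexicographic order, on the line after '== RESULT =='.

Regress step by step:
  through step 4 (drive(t1,portA,hub)): drop {truck_at(t1,hub)}, keep {pkg_at(p1,portB)}, require {truck_at(t1,portA)}
    → {pkg_at(p1,portB), truck_at(t1,portA)}
  through step 3 (drive(t1,hub,portA)): drop {truck_at(t1,portA)}, keep {pkg_at(p1,portB)}, require {truck_at(t1,hub)}
    → {pkg_at(p1,portB), truck_at(t1,hub)}
  through step 2 (drive(t1,portB,hub)): drop {truck_at(t1,hub)}, keep {pkg_at(p1,portB)}, require {truck_at(t1,portB)}
    → {pkg_at(p1,portB), truck_at(t1,portB)}
  through step 1 (drive(t1,depot,portB)): drop {truck_at(t1,portB)}, keep {pkg_at(p1,portB)}, require {truck_at(t1,depot)}
    → {pkg_at(p1,portB), truck_at(t1,depot)}

== RESULT ==
["pkg_at(p1,portB)", "truck_at(t1,depot)"]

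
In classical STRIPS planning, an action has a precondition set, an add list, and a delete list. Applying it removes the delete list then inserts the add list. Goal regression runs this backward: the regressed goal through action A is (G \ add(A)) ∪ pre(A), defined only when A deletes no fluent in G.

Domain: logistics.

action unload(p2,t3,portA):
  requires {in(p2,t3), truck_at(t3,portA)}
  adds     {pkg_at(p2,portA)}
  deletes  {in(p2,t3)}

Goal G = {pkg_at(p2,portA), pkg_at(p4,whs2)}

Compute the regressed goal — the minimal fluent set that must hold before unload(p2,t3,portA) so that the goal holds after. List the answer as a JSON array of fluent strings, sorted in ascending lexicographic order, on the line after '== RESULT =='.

Regress:
  G ∩ del = {}  (empty — regression defined)
  G \ add = {pkg_at(p2,portA), pkg_at(p4,whs2)} \ {pkg_at(p2,portA)} = {pkg_at(p4,whs2)}
  ∪ pre   = {pkg_at(p4,whs2)} ∪ {in(p2,t3), truck_at(t3,portA)}
          = {in(p2,t3), pkg_at(p4,whs2), truck_at(t3,portA)}

== RESULT ==
["in(p2,t3)", "pkg_at(p4,whs2)", "truck_at(t3,portA)"]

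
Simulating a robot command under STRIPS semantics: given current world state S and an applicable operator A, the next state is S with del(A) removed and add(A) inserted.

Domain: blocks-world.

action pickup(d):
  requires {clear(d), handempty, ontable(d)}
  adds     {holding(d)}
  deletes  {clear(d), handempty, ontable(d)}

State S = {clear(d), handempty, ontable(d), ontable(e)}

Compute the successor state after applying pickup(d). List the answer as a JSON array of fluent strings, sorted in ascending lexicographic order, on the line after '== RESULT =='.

Progress:
  pre ⊆ S: {clear(d), handempty, ontable(d)} ⊆ S  — applicable
  S \ del = {ontable(e)}
  ∪ add   = {holding(d), ontable(e)}

== RESULT ==
["holding(d)", "ontable(e)"]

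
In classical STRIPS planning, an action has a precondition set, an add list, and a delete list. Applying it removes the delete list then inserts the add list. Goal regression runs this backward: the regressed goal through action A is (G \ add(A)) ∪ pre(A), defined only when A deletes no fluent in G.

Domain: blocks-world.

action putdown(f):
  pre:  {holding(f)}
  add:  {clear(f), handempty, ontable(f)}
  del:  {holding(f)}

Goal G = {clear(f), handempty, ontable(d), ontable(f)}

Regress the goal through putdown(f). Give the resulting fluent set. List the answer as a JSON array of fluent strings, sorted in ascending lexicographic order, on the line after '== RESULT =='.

Compute (G \ add) ∪ pre:
  G ∩ del = {}  (empty — regression defined)
  G \ add = {clear(f), handempty, ontable(d), ontable(f)} \ {clear(f), handempty, ontable(f)} = {ontable(d)}
  ∪ pre   = {ontable(d)} ∪ {holding(f)}
          = {holding(f), ontable(d)}

== RESULT ==
["holding(f)", "ontable(d)"]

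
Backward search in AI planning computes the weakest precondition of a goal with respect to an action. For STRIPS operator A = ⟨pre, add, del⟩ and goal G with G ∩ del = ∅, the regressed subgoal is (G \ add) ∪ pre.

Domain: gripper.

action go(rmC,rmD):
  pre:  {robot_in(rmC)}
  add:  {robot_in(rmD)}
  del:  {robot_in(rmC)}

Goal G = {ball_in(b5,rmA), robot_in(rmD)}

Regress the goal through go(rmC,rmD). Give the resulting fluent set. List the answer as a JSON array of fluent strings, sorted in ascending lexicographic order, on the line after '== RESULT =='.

Compute (G \ add) ∪ pre:
  G ∩ del = {}  (empty — regression defined)
  G \ add = {ball_in(b5,rmA), robot_in(rmD)} \ {robot_in(rmD)} = {ball_in(b5,rmA)}
  ∪ pre   = {ball_in(b5,rmA)} ∪ {robot_in(rmC)}
          = {ball_in(b5,rmA), robot_in(rmC)}

== RESULT ==
["ball_in(b5,rmA)", "robot_in(rmC)"]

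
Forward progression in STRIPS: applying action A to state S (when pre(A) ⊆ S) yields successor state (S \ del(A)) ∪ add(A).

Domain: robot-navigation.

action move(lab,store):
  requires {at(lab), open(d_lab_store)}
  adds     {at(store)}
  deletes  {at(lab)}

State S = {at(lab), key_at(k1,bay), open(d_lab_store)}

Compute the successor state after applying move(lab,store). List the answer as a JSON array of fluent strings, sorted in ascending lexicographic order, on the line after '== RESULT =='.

Progress:
  pre ⊆ S: {at(lab), open(d_lab_store)} ⊆ S  — applicable
  S \ del = {key_at(k1,bay), open(d_lab_store)}
  ∪ add   = {at(store), key_at(k1,bay), open(d_lab_store)}

== RESULT ==
["at(store)", "key_at(k1,bay)", "open(d_lab_store)"]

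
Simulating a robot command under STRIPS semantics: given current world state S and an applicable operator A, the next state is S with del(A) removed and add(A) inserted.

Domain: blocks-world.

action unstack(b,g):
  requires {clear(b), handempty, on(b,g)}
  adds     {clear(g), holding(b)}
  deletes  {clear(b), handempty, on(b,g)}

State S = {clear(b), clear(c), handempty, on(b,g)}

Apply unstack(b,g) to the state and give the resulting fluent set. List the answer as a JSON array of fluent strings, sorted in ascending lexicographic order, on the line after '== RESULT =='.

Progress:
  pre ⊆ S: {clear(b), handempty, on(b,g)} ⊆ S  — applicable
  S \ del = {clear(c)}
  ∪ add   = {clear(c), clear(g), holding(b)}

== RESULT ==
["clear(c)", "clear(g)", "holding(b)"]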